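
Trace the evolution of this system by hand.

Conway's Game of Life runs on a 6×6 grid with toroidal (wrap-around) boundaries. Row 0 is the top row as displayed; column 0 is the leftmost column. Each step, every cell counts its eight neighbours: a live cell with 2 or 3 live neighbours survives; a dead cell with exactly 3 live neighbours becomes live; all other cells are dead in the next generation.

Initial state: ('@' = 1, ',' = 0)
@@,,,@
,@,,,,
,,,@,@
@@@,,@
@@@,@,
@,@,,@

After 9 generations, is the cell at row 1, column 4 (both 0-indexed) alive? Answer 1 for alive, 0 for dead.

1

0) @@,,,@
,@,,,,
,,,@,@
@@@,,@
@@@,@,
@,@,,@
1) ,,@,,@
,@@,@@
,,,,@@
,,,,,,
,,,,@,
,,@@@,
2) @,,,,@
,@@,,,
@,,@@@
,,,,@@
,,,,@,
,,@,@@
3) @,@@@@
,@@@,,
@@@@,,
@,,,,,
,,,,,,
@,,@@,
4) @,,,,,
,,,,,,
@,,@,,
@,@,,,
,,,,,@
@@@,,,
5) @,,,,,
,,,,,,
,@,,,,
@@,,,@
,,@,,@
@@,,,@
6) @@,,,@
,,,,,,
,@,,,,
,@@,,@
,,@,@,
,@,,,@
7) ,@,,,@
,@,,,,
@@@,,,
@@@@,,
,,@@@@
,@@,@@
8) ,@,,@@
,,,,,,
,,,@,,
,,,,,,
,,,,,,
,@,,,,
9) @,,,,,
,,,,@,
,,,,,,
,,,,,,
,,,,,,
@,,,,,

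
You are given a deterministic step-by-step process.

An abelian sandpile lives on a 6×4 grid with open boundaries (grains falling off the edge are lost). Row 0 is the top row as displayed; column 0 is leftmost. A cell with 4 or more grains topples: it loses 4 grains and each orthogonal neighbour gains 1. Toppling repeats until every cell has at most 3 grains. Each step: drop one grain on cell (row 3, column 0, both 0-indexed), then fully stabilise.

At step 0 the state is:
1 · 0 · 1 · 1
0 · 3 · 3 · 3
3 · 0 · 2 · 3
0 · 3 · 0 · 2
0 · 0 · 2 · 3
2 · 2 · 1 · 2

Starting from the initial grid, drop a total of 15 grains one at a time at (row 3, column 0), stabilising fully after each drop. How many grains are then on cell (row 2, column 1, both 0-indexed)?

2

[0] 1 · 0 · 1 · 1
0 · 3 · 3 · 3
3 · 0 · 2 · 3
0 · 3 · 0 · 2
0 · 0 · 2 · 3
2 · 2 · 1 · 2
[1] 1 · 0 · 1 · 1
0 · 3 · 3 · 3
3 · 0 · 2 · 3
1 · 3 · 0 · 2
0 · 0 · 2 · 3
2 · 2 · 1 · 2
[2] 1 · 0 · 1 · 1
0 · 3 · 3 · 3
3 · 0 · 2 · 3
2 · 3 · 0 · 2
0 · 0 · 2 · 3
2 · 2 · 1 · 2
[3] 1 · 0 · 1 · 1
0 · 3 · 3 · 3
3 · 0 · 2 · 3
3 · 3 · 0 · 2
0 · 0 · 2 · 3
2 · 2 · 1 · 2
[4] 1 · 0 · 1 · 1
1 · 3 · 3 · 3
0 · 2 · 2 · 3
2 · 0 · 1 · 2
1 · 1 · 2 · 3
2 · 2 · 1 · 2
[5] 1 · 0 · 1 · 1
1 · 3 · 3 · 3
0 · 2 · 2 · 3
3 · 0 · 1 · 2
1 · 1 · 2 · 3
2 · 2 · 1 · 2
[6] 1 · 0 · 1 · 1
1 · 3 · 3 · 3
1 · 2 · 2 · 3
0 · 1 · 1 · 2
2 · 1 · 2 · 3
2 · 2 · 1 · 2
[7] 1 · 0 · 1 · 1
1 · 3 · 3 · 3
1 · 2 · 2 · 3
1 · 1 · 1 · 2
2 · 1 · 2 · 3
2 · 2 · 1 · 2
[8] 1 · 0 · 1 · 1
1 · 3 · 3 · 3
1 · 2 · 2 · 3
2 · 1 · 1 · 2
2 · 1 · 2 · 3
2 · 2 · 1 · 2
[9] 1 · 0 · 1 · 1
1 · 3 · 3 · 3
1 · 2 · 2 · 3
3 · 1 · 1 · 2
2 · 1 · 2 · 3
2 · 2 · 1 · 2
[10] 1 · 0 · 1 · 1
1 · 3 · 3 · 3
2 · 2 · 2 · 3
0 · 2 · 1 · 2
3 · 1 · 2 · 3
2 · 2 · 1 · 2
[11] 1 · 0 · 1 · 1
1 · 3 · 3 · 3
2 · 2 · 2 · 3
1 · 2 · 1 · 2
3 · 1 · 2 · 3
2 · 2 · 1 · 2
[12] 1 · 0 · 1 · 1
1 · 3 · 3 · 3
2 · 2 · 2 · 3
2 · 2 · 1 · 2
3 · 1 · 2 · 3
2 · 2 · 1 · 2
[13] 1 · 0 · 1 · 1
1 · 3 · 3 · 3
2 · 2 · 2 · 3
3 · 2 · 1 · 2
3 · 1 · 2 · 3
2 · 2 · 1 · 2
[14] 1 · 0 · 1 · 1
1 · 3 · 3 · 3
3 · 2 · 2 · 3
1 · 3 · 1 · 2
0 · 2 · 2 · 3
3 · 2 · 1 · 2
[15] 1 · 0 · 1 · 1
1 · 3 · 3 · 3
3 · 2 · 2 · 3
2 · 3 · 1 · 2
0 · 2 · 2 · 3
3 · 2 · 1 · 2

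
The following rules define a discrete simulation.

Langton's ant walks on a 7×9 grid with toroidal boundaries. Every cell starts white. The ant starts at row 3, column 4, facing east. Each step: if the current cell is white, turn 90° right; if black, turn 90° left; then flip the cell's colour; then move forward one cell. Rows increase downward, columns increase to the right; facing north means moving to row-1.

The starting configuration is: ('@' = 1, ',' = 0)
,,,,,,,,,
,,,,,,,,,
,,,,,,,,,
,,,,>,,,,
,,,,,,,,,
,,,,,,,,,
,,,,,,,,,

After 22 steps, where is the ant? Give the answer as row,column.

0,3

step 0: ,,,,,,,,,
,,,,,,,,,
,,,,,,,,,
,,,,>,,,,
,,,,,,,,,
,,,,,,,,,
,,,,,,,,,
step 1: ,,,,,,,,,
,,,,,,,,,
,,,,,,,,,
,,,,@,,,,
,,,,v,,,,
,,,,,,,,,
,,,,,,,,,
step 2: ,,,,,,,,,
,,,,,,,,,
,,,,,,,,,
,,,,@,,,,
,,,<@,,,,
,,,,,,,,,
,,,,,,,,,
step 3: ,,,,,,,,,
,,,,,,,,,
,,,,,,,,,
,,,^@,,,,
,,,@@,,,,
,,,,,,,,,
,,,,,,,,,
step 4: ,,,,,,,,,
,,,,,,,,,
,,,,,,,,,
,,,@>,,,,
,,,@@,,,,
,,,,,,,,,
,,,,,,,,,
step 5: ,,,,,,,,,
,,,,,,,,,
,,,,^,,,,
,,,@,,,,,
,,,@@,,,,
,,,,,,,,,
,,,,,,,,,
step 6: ,,,,,,,,,
,,,,,,,,,
,,,,@>,,,
,,,@,,,,,
,,,@@,,,,
,,,,,,,,,
,,,,,,,,,
step 7: ,,,,,,,,,
,,,,,,,,,
,,,,@@,,,
,,,@,v,,,
,,,@@,,,,
,,,,,,,,,
,,,,,,,,,
step 8: ,,,,,,,,,
,,,,,,,,,
,,,,@@,,,
,,,@<@,,,
,,,@@,,,,
,,,,,,,,,
,,,,,,,,,
step 9: ,,,,,,,,,
,,,,,,,,,
,,,,^@,,,
,,,@@@,,,
,,,@@,,,,
,,,,,,,,,
,,,,,,,,,
step 10: ,,,,,,,,,
,,,,,,,,,
,,,<,@,,,
,,,@@@,,,
,,,@@,,,,
,,,,,,,,,
,,,,,,,,,
step 11: ,,,,,,,,,
,,,^,,,,,
,,,@,@,,,
,,,@@@,,,
,,,@@,,,,
,,,,,,,,,
,,,,,,,,,
step 12: ,,,,,,,,,
,,,@>,,,,
,,,@,@,,,
,,,@@@,,,
,,,@@,,,,
,,,,,,,,,
,,,,,,,,,
step 13: ,,,,,,,,,
,,,@@,,,,
,,,@v@,,,
,,,@@@,,,
,,,@@,,,,
,,,,,,,,,
,,,,,,,,,
step 14: ,,,,,,,,,
,,,@@,,,,
,,,<@@,,,
,,,@@@,,,
,,,@@,,,,
,,,,,,,,,
,,,,,,,,,
step 15: ,,,,,,,,,
,,,@@,,,,
,,,,@@,,,
,,,v@@,,,
,,,@@,,,,
,,,,,,,,,
,,,,,,,,,
step 16: ,,,,,,,,,
,,,@@,,,,
,,,,@@,,,
,,,,>@,,,
,,,@@,,,,
,,,,,,,,,
,,,,,,,,,
step 17: ,,,,,,,,,
,,,@@,,,,
,,,,^@,,,
,,,,,@,,,
,,,@@,,,,
,,,,,,,,,
,,,,,,,,,
step 18: ,,,,,,,,,
,,,@@,,,,
,,,<,@,,,
,,,,,@,,,
,,,@@,,,,
,,,,,,,,,
,,,,,,,,,
step 19: ,,,,,,,,,
,,,^@,,,,
,,,@,@,,,
,,,,,@,,,
,,,@@,,,,
,,,,,,,,,
,,,,,,,,,
step 20: ,,,,,,,,,
,,<,@,,,,
,,,@,@,,,
,,,,,@,,,
,,,@@,,,,
,,,,,,,,,
,,,,,,,,,
step 21: ,,^,,,,,,
,,@,@,,,,
,,,@,@,,,
,,,,,@,,,
,,,@@,,,,
,,,,,,,,,
,,,,,,,,,
step 22: ,,@>,,,,,
,,@,@,,,,
,,,@,@,,,
,,,,,@,,,
,,,@@,,,,
,,,,,,,,,
,,,,,,,,,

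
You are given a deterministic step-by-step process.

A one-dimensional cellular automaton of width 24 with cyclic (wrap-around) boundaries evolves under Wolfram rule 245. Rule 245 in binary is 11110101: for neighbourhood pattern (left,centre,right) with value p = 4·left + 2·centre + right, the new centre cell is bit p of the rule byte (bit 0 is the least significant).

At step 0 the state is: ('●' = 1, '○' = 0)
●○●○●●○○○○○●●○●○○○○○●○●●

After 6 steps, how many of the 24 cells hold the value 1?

19

gen 0: ●○●○●●○○○○○●●○●○○○○○●○●●
gen 1: ●●●●○●●●●●○○●●●●●●●○●●○●
gen 2: ●●●●●○●●●●●○○●●●●●●●○●●○
gen 3: ○●●●●●○●●●●●○○●●●●●●●○●●
gen 4: ●○●●●●●○●●●●●○○●●●●●●●○●
gen 5: ●●○●●●●●○●●●●●○○●●●●●●●○
gen 6: ○●●○●●●●●○●●●●●○○●●●●●●●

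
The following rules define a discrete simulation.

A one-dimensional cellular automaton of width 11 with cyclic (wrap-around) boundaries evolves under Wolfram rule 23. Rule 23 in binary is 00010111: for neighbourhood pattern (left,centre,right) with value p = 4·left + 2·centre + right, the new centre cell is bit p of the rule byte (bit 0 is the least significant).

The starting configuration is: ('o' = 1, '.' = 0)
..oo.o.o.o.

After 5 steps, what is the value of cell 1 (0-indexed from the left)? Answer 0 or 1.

t=0: ..oo.o.o.o.
t=1: oo...o.o.oo
t=2: ..oooo.o...
t=3: oo.....oooo
t=4: ..ooooo....
t=5: oo.....oooo

1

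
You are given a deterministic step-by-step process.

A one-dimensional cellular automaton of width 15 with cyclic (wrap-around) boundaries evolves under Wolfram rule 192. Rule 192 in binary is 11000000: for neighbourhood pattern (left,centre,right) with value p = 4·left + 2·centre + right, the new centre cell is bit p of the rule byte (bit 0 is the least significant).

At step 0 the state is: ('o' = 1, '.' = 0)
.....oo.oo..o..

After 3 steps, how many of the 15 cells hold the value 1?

step 0: .....oo.oo..o..
step 1: ......o..o.....
step 2: ...............
step 3: ...............

0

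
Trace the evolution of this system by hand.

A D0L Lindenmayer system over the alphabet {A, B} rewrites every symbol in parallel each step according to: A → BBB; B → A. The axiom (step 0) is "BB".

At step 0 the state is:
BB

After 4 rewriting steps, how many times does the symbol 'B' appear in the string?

k=0  BB
k=1  AA
k=2  BBBBBB
k=3  AAAAAA
k=4  BBBBBBBBBBBBBBBBBB

18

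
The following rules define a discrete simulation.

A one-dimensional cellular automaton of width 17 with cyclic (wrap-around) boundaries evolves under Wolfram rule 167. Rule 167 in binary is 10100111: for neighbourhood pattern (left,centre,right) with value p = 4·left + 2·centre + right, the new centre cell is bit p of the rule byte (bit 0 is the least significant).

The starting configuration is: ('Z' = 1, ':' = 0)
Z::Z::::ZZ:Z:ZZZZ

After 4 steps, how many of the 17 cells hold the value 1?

11

gen 0: Z::Z::::ZZ:Z:ZZZZ
gen 1: ::ZZ:ZZZ::ZZZ:ZZZ
gen 2: :Z::Z:Z::Z:Z:Z:Z:
gen 3: ZZ:ZZZZ:ZZZZZZZZ:
gen 4: ::Z:ZZ:Z:ZZZZZZ:Z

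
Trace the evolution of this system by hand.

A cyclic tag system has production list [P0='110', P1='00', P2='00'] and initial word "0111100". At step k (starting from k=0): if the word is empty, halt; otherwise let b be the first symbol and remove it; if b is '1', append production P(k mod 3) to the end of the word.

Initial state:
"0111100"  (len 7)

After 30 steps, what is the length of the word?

6

gen 0: "0111100"  (len 7)
gen 1: "111100"  (len 6)
gen 2: "1110000"  (len 7)
gen 3: "11000000"  (len 8)
gen 4: "1000000110"  (len 10)
gen 5: "00000011000"  (len 11)
gen 6: "0000011000"  (len 10)
gen 7: "000011000"  (len 9)
gen 8: "00011000"  (len 8)
gen 9: "0011000"  (len 7)
gen 10: "011000"  (len 6)
gen 11: "11000"  (len 5)
gen 12: "100000"  (len 6)
gen 13: "00000110"  (len 8)
gen 14: "0000110"  (len 7)
gen 15: "000110"  (len 6)
gen 16: "00110"  (len 5)
gen 17: "0110"  (len 4)
gen 18: "110"  (len 3)
gen 19: "10110"  (len 5)
gen 20: "011000"  (len 6)
gen 21: "11000"  (len 5)
gen 22: "1000110"  (len 7)
gen 23: "00011000"  (len 8)
gen 24: "0011000"  (len 7)
gen 25: "011000"  (len 6)
gen 26: "11000"  (len 5)
gen 27: "100000"  (len 6)
gen 28: "00000110"  (len 8)
gen 29: "0000110"  (len 7)
gen 30: "000110"  (len 6)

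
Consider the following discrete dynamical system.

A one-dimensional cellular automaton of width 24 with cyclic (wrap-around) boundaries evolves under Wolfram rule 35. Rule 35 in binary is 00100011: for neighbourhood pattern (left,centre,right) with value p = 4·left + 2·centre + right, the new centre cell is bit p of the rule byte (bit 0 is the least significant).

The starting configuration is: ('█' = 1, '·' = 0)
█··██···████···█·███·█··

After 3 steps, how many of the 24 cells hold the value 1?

7

t=0: █··██···████···█·███·█··
t=1: ··█···██·····██·█···█··█
t=2: ·█··██···████··█··██··█·
t=3: █··█···██·····█··█···█··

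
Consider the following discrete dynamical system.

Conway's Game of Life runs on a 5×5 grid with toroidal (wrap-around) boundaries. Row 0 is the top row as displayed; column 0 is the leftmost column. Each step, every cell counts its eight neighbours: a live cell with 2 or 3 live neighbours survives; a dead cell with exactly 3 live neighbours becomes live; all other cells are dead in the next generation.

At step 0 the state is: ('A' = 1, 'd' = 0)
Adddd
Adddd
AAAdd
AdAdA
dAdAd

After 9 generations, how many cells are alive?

4

0) Adddd
Adddd
AAAdd
AdAdA
dAdAd
1) AAddA
AdddA
ddAAd
ddddA
dAAAd
2) ddddd
ddAdd
AddAd
dAddA
dAAAd
3) dAdAd
ddddd
AAAAA
dAddA
AAAAd
4) AAdAA
ddddd
dAAAA
ddddd
dddAd
5) AdAAA
ddddd
ddAAd
ddddA
AdAAd
6) AdAdd
dAddd
dddAd
dAddA
AdAdd
7) AdAdd
dAAdd
AdAdd
AAAAA
AdAAA
8) Adddd
AdAAd
ddddd
ddddd
ddddd
9) dAddA
dAddA
ddddd
ddddd
ddddd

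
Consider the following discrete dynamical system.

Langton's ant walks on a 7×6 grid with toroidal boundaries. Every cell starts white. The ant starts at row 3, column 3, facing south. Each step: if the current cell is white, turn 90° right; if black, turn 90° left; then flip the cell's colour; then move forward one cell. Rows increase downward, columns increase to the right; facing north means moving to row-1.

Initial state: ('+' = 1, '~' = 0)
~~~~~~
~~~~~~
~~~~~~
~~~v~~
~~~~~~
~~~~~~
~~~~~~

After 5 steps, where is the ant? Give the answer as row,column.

gen 0: ~~~~~~
~~~~~~
~~~~~~
~~~v~~
~~~~~~
~~~~~~
~~~~~~
gen 1: ~~~~~~
~~~~~~
~~~~~~
~~<+~~
~~~~~~
~~~~~~
~~~~~~
gen 2: ~~~~~~
~~~~~~
~~^~~~
~~++~~
~~~~~~
~~~~~~
~~~~~~
gen 3: ~~~~~~
~~~~~~
~~+>~~
~~++~~
~~~~~~
~~~~~~
~~~~~~
gen 4: ~~~~~~
~~~~~~
~~++~~
~~+v~~
~~~~~~
~~~~~~
~~~~~~
gen 5: ~~~~~~
~~~~~~
~~++~~
~~+~>~
~~~~~~
~~~~~~
~~~~~~

3,4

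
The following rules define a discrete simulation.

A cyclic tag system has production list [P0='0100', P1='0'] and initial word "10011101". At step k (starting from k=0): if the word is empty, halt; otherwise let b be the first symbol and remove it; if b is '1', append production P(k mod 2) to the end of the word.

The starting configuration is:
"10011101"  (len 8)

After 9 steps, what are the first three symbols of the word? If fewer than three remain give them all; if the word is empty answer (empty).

100

gen 0: "10011101"  (len 8)
gen 1: "00111010100"  (len 11)
gen 2: "0111010100"  (len 10)
gen 3: "111010100"  (len 9)
gen 4: "110101000"  (len 9)
gen 5: "101010000100"  (len 12)
gen 6: "010100001000"  (len 12)
gen 7: "10100001000"  (len 11)
gen 8: "01000010000"  (len 11)
gen 9: "1000010000"  (len 10)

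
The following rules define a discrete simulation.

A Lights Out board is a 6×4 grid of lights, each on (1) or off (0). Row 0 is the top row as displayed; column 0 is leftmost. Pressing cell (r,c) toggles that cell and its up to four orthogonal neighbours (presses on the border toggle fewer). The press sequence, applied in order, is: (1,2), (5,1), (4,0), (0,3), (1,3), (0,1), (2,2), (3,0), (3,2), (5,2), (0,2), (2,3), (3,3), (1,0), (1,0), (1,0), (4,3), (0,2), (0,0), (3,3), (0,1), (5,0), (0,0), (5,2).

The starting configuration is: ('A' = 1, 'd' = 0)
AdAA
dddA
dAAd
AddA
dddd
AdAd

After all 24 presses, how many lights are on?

11

k=0  AdAA
dddA
dAAd
AddA
dddd
AdAd
k=1  AddA
dAAd
dAdd
AddA
dddd
AdAd
k=2  AddA
dAAd
dAdd
AddA
dAdd
dAdd
k=3  AddA
dAAd
dAdd
dddA
Addd
AAdd
k=4  AdAd
dAAA
dAdd
dddA
Addd
AAdd
k=5  AdAA
dAdd
dAdA
dddA
Addd
AAdd
k=6  dAdA
dddd
dAdA
dddA
Addd
AAdd
k=7  dAdA
ddAd
ddAd
ddAA
Addd
AAdd
k=8  dAdA
ddAd
AdAd
AAAA
dddd
AAdd
k=9  dAdA
ddAd
Addd
Addd
ddAd
AAdd
k=10  dAdA
ddAd
Addd
Addd
dddd
AdAA
k=11  ddAd
dddd
Addd
Addd
dddd
AdAA
k=12  ddAd
dddA
AdAA
AddA
dddd
AdAA
k=13  ddAd
dddA
AdAd
AdAd
dddA
AdAA
k=14  AdAd
AAdA
ddAd
AdAd
dddA
AdAA
k=15  ddAd
dddA
AdAd
AdAd
dddA
AdAA
k=16  AdAd
AAdA
ddAd
AdAd
dddA
AdAA
k=17  AdAd
AAdA
ddAd
AdAA
ddAd
AdAd
k=18  AAdA
AAAA
ddAd
AdAA
ddAd
AdAd
k=19  dddA
dAAA
ddAd
AdAA
ddAd
AdAd
k=20  dddA
dAAA
ddAA
Addd
ddAA
AdAd
k=21  AAAA
ddAA
ddAA
Addd
ddAA
AdAd
k=22  AAAA
ddAA
ddAA
Addd
AdAA
dAAd
k=23  ddAA
AdAA
ddAA
Addd
AdAA
dAAd
k=24  ddAA
AdAA
ddAA
Addd
AddA
dddA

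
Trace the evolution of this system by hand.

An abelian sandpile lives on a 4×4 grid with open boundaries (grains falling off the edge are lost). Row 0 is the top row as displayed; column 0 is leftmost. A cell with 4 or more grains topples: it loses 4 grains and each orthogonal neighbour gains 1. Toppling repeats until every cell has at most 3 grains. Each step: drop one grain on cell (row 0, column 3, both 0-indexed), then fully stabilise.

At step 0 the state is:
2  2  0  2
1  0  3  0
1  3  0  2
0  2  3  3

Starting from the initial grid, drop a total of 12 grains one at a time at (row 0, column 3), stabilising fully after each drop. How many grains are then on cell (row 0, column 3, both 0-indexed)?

2

step 0: 2  2  0  2
1  0  3  0
1  3  0  2
0  2  3  3
step 1: 2  2  0  3
1  0  3  0
1  3  0  2
0  2  3  3
step 2: 2  2  1  0
1  0  3  1
1  3  0  2
0  2  3  3
step 3: 2  2  1  1
1  0  3  1
1  3  0  2
0  2  3  3
step 4: 2  2  1  2
1  0  3  1
1  3  0  2
0  2  3  3
step 5: 2  2  1  3
1  0  3  1
1  3  0  2
0  2  3  3
step 6: 2  2  2  0
1  0  3  2
1  3  0  2
0  2  3  3
step 7: 2  2  2  1
1  0  3  2
1  3  0  2
0  2  3  3
step 8: 2  2  2  2
1  0  3  2
1  3  0  2
0  2  3  3
step 9: 2  2  2  3
1  0  3  2
1  3  0  2
0  2  3  3
step 10: 2  2  3  0
1  0  3  3
1  3  0  2
0  2  3  3
step 11: 2  2  3  1
1  0  3  3
1  3  0  2
0  2  3  3
step 12: 2  2  3  2
1  0  3  3
1  3  0  2
0  2  3  3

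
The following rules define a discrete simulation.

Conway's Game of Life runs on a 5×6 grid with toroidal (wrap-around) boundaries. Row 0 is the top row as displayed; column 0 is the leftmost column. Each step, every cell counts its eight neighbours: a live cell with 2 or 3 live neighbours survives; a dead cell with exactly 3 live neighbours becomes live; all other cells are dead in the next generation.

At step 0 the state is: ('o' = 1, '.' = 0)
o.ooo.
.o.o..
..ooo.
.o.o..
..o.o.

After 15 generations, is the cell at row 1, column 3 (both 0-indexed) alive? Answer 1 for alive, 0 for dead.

0

0) o.ooo.
.o.o..
..ooo.
.o.o..
..o.o.
1) ....oo
.o...o
.o..o.
.o....
....oo
2) ......
.....o
.oo...
o...oo
o...oo
3) o...o.
......
.o..o.
...oo.
o...o.
4) ......
.....o
...oo.
...oo.
....o.
5) ......
....o.
...o.o
.....o
...oo.
6) ...oo.
....o.
.....o
...o.o
....o.
7) ...ooo
...ooo
.....o
.....o
.....o
8) o..o..
o..o..
o....o
o...oo
o....o
9) oo..o.
oo..o.
.o....
.o..o.
.o....
10) ..o...
..o...
.oo..o
ooo...
.oo..o
11) ..oo..
..oo..
...o..
...o.o
...o..
12) ....o.
....o.
...o..
..oo..
...o..
13) ...oo.
...oo.
..ooo.
..ooo.
..ooo.
14) .....o
.....o
.....o
.o...o
.....o
15) o...oo
o...oo
....oo
....oo
....oo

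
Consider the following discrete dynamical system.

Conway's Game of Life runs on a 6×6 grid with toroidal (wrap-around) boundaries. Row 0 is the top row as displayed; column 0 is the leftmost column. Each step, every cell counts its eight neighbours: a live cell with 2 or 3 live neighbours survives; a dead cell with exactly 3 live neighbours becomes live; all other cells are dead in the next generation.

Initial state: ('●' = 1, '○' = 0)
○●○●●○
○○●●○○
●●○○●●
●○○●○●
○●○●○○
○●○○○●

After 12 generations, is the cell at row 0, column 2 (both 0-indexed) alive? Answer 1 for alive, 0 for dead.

1

t=0: ○●○●●○
○○●●○○
●●○○●●
●○○●○●
○●○●○○
○●○○○●
t=1: ●●○●●○
○○○○○○
○●○○○○
○○○●○○
○●○○○●
○●○●○○
t=2: ●●○●●○
●●●○○○
○○○○○○
●○●○○○
●○○○●○
○●○●○●
t=3: ○○○●●○
●○●●○●
●○●○○○
○●○○○●
●○●●●○
○●○●○○
t=4: ●●○○○●
●○●○○●
○○●●●○
○○○○●●
●○○●●●
○●○○○●
t=5: ○○●○●○
○○●○○○
●●●○○○
●○●○○○
○○○●○○
○●●○○○
t=6: ○○●○○○
○○●○○○
●○●●○○
●○●●○○
○○○●○○
○●●○○○
t=7: ○○●●○○
○○●○○○
○○○○○○
○○○○●○
○○○●○○
○●●●○○
t=8: ○○○○○○
○○●●○○
○○○○○○
○○○○○○
○○○●●○
○●○○●○
t=9: ○○●●○○
○○○○○○
○○○○○○
○○○○○○
○○○●●○
○○○●●○
t=10: ○○●●●○
○○○○○○
○○○○○○
○○○○○○
○○○●●○
○○○○○○
t=11: ○○○●○○
○○○●○○
○○○○○○
○○○○○○
○○○○○○
○○●○○○
t=12: ○○●●○○
○○○○○○
○○○○○○
○○○○○○
○○○○○○
○○○○○○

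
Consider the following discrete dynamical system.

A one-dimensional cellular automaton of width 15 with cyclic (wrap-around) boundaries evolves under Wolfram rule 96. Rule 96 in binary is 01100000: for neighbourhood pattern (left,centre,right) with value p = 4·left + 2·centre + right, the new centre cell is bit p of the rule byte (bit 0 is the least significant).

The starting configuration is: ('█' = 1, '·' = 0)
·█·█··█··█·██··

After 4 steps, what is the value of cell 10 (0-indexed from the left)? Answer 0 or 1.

0

gen 0: ·█·█··█··█·██··
gen 1: ··█·······█·█··
gen 2: ···········█···
gen 3: ···············
gen 4: ···············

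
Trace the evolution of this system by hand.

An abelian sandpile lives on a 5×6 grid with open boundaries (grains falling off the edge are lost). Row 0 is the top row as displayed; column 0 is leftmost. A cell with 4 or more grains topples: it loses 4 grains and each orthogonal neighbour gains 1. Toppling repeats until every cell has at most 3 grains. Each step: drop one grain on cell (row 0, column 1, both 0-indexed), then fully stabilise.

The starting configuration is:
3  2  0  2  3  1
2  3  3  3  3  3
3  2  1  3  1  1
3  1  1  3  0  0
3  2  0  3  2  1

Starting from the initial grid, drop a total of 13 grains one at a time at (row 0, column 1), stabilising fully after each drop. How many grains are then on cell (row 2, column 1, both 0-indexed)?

k=0  3  2  0  2  3  1
2  3  3  3  3  3
3  2  1  3  1  1
3  1  1  3  0  0
3  2  0  3  2  1
k=1  3  3  0  2  3  1
2  3  3  3  3  3
3  2  1  3  1  1
3  1  1  3  0  0
3  2  0  3  2  1
k=2  1  2  3  0  1  3
1  3  2  3  2  0
2  1  0  2  3  2
1  3  3  1  1  0
0  3  1  0  3  1
k=3  1  3  3  0  1  3
1  3  2  3  2  0
2  1  0  2  3  2
1  3  3  1  1  0
0  3  1  0  3  1
k=4  2  2  1  2  1  3
2  1  1  0  3  0
2  2  1  3  3  2
1  3  3  1  1  0
0  3  1  0  3  1
k=5  2  3  1  2  1  3
2  1  1  0  3  0
2  2  1  3  3  2
1  3  3  1  1  0
0  3  1  0  3  1
k=6  3  0  2  2  1  3
2  2  1  0  3  0
2  2  1  3  3  2
1  3  3  1  1  0
0  3  1  0  3  1
k=7  3  1  2  2  1  3
2  2  1  0  3  0
2  2  1  3  3  2
1  3  3  1  1  0
0  3  1  0  3  1
k=8  3  2  2  2  1  3
2  2  1  0  3  0
2  2  1  3  3  2
1  3  3  1  1  0
0  3  1  0  3  1
k=9  3  3  2  2  1  3
2  2  1  0  3  0
2  2  1  3  3  2
1  3  3  1  1  0
0  3  1  0  3  1
k=10  0  1  3  2  1  3
3  3  1  0  3  0
2  2  1  3  3  2
1  3  3  1  1  0
0  3  1  0  3  1
k=11  0  2  3  2  1  3
3  3  1  0  3  0
2  2  1  3  3  2
1  3  3  1  1  0
0  3  1  0  3  1
k=12  0  3  3  2  1  3
3  3  1  0  3  0
2  2  1  3  3  2
1  3  3  1  1  0
0  3  1  0  3  1
k=13  2  2  0  3  1  3
0  1  3  0  3  0
3  3  1  3  3  2
1  3  3  1  1  0
0  3  1  0  3  1

3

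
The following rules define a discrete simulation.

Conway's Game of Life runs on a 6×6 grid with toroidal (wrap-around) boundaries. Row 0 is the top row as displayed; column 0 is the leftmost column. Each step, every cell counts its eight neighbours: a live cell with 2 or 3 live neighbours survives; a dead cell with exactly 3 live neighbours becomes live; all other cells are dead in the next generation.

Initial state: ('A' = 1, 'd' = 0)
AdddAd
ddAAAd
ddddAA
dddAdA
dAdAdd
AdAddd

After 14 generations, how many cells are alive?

12

step 0: AdddAd
ddAAAd
ddddAA
dddAdA
dAdAdd
AdAddd
step 1: ddAdAd
dddddd
ddAddA
AdAAdA
AAdAAd
AdAAdA
step 2: dAAdAA
dddAdd
AAAAAA
dddddd
dddddd
Addddd
step 3: AAAAAA
dddddd
AAAAAA
AAAAAA
dddddd
AAdddA
step 4: ddAAAd
dddddd
dddddd
dddddd
dddAdd
dddAdd
step 5: ddAAAd
dddAdd
dddddd
dddddd
dddddd
dddddd
step 6: ddAAAd
ddAAAd
dddddd
dddddd
dddddd
dddAdd
step 7: dddddd
ddAdAd
dddAdd
dddddd
dddddd
ddAAAd
step 8: ddAdAd
dddAdd
dddAdd
dddddd
dddAdd
dddAdd
step 9: ddAdAd
ddAAAd
dddddd
dddddd
dddddd
ddAAAd
step 10: dAdddA
ddAdAd
dddAdd
dddddd
dddAdd
ddAdAd
step 11: dAAdAA
ddAAAd
dddAdd
dddddd
dddAdd
ddAAAd
step 12: dAdddA
dAdddA
ddAAAd
dddddd
ddAAAd
dAdddA
step 13: dAAdAA
dAdAdA
ddAAAd
dddddd
ddAAAd
dAdAdA
step 14: dAdddA
dAdddA
ddAAAd
dddddd
ddAAAd
dAdddA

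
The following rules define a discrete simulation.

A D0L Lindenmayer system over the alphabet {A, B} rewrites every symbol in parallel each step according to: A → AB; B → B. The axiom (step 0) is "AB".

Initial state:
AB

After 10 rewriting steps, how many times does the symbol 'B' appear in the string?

gen 0: AB
gen 1: ABB
gen 2: ABBB
gen 3: ABBBB
gen 4: ABBBBB
gen 5: ABBBBBB
gen 6: ABBBBBBB
gen 7: ABBBBBBBB
gen 8: ABBBBBBBBB
gen 9: ABBBBBBBBBB
gen 10: ABBBBBBBBBBB

11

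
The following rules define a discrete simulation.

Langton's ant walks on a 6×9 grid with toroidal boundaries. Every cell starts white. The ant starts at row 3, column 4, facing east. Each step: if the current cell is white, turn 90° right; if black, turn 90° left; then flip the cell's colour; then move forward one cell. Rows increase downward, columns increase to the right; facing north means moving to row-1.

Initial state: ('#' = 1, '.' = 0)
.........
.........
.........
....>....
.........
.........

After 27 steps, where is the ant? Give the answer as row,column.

t=0: .........
.........
.........
....>....
.........
.........
t=1: .........
.........
.........
....#....
....v....
.........
t=2: .........
.........
.........
....#....
...<#....
.........
t=3: .........
.........
.........
...^#....
...##....
.........
t=4: .........
.........
.........
...#>....
...##....
.........
t=5: .........
.........
....^....
...#.....
...##....
.........
t=6: .........
.........
....#>...
...#.....
...##....
.........
t=7: .........
.........
....##...
...#.v...
...##....
.........
t=8: .........
.........
....##...
...#<#...
...##....
.........
t=9: .........
.........
....^#...
...###...
...##....
.........
t=10: .........
.........
...<.#...
...###...
...##....
.........
t=11: .........
...^.....
...#.#...
...###...
...##....
.........
t=12: .........
...#>....
...#.#...
...###...
...##....
.........
t=13: .........
...##....
...#v#...
...###...
...##....
.........
t=14: .........
...##....
...<##...
...###...
...##....
.........
t=15: .........
...##....
....##...
...v##...
...##....
.........
t=16: .........
...##....
....##...
....>#...
...##....
.........
t=17: .........
...##....
....^#...
.....#...
...##....
.........
t=18: .........
...##....
...<.#...
.....#...
...##....
.........
t=19: .........
...^#....
...#.#...
.....#...
...##....
.........
t=20: .........
..<.#....
...#.#...
.....#...
...##....
.........
t=21: ..^......
..#.#....
...#.#...
.....#...
...##....
.........
t=22: ..#>.....
..#.#....
...#.#...
.....#...
...##....
.........
t=23: ..##.....
..#v#....
...#.#...
.....#...
...##....
.........
t=24: ..##.....
..<##....
...#.#...
.....#...
...##....
.........
t=25: ..##.....
...##....
..v#.#...
.....#...
...##....
.........
t=26: ..##.....
...##....
.<##.#...
.....#...
...##....
.........
t=27: ..##.....
.^.##....
.###.#...
.....#...
...##....
.........

1,1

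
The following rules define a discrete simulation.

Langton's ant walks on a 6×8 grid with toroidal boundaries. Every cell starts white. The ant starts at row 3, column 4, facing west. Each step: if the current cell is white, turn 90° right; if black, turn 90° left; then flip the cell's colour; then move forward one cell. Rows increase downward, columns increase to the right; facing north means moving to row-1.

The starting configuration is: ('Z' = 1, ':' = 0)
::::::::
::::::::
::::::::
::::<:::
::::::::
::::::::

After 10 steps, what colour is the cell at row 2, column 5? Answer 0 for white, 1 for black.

1

0) ::::::::
::::::::
::::::::
::::<:::
::::::::
::::::::
1) ::::::::
::::::::
::::^:::
::::Z:::
::::::::
::::::::
2) ::::::::
::::::::
::::Z>::
::::Z:::
::::::::
::::::::
3) ::::::::
::::::::
::::ZZ::
::::Zv::
::::::::
::::::::
4) ::::::::
::::::::
::::ZZ::
::::<Z::
::::::::
::::::::
5) ::::::::
::::::::
::::ZZ::
:::::Z::
::::v:::
::::::::
6) ::::::::
::::::::
::::ZZ::
:::::Z::
:::<Z:::
::::::::
7) ::::::::
::::::::
::::ZZ::
:::^:Z::
:::ZZ:::
::::::::
8) ::::::::
::::::::
::::ZZ::
:::Z>Z::
:::ZZ:::
::::::::
9) ::::::::
::::::::
::::ZZ::
:::ZZZ::
:::Zv:::
::::::::
10) ::::::::
::::::::
::::ZZ::
:::ZZZ::
:::Z:>::
::::::::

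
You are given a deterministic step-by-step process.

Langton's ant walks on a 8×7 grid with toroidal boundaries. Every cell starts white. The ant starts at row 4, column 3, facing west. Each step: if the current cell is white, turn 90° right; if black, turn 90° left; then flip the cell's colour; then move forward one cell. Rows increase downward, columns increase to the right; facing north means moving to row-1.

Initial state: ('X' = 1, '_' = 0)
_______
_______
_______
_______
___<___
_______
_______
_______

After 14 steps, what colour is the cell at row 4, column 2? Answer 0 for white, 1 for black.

1

gen 0: _______
_______
_______
_______
___<___
_______
_______
_______
gen 1: _______
_______
_______
___^___
___X___
_______
_______
_______
gen 2: _______
_______
_______
___X>__
___X___
_______
_______
_______
gen 3: _______
_______
_______
___XX__
___Xv__
_______
_______
_______
gen 4: _______
_______
_______
___XX__
___<X__
_______
_______
_______
gen 5: _______
_______
_______
___XX__
____X__
___v___
_______
_______
gen 6: _______
_______
_______
___XX__
____X__
__<X___
_______
_______
gen 7: _______
_______
_______
___XX__
__^_X__
__XX___
_______
_______
gen 8: _______
_______
_______
___XX__
__X>X__
__XX___
_______
_______
gen 9: _______
_______
_______
___XX__
__XXX__
__Xv___
_______
_______
gen 10: _______
_______
_______
___XX__
__XXX__
__X_>__
_______
_______
gen 11: _______
_______
_______
___XX__
__XXX__
__X_X__
____v__
_______
gen 12: _______
_______
_______
___XX__
__XXX__
__X_X__
___<X__
_______
gen 13: _______
_______
_______
___XX__
__XXX__
__X^X__
___XX__
_______
gen 14: _______
_______
_______
___XX__
__XXX__
__XX>__
___XX__
_______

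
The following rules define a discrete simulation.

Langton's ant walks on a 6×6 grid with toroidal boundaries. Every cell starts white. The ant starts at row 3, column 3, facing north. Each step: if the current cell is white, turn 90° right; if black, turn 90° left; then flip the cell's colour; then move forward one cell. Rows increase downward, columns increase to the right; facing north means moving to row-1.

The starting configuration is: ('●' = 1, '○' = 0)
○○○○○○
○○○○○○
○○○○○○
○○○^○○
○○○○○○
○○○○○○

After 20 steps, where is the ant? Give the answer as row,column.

5,1

step 0: ○○○○○○
○○○○○○
○○○○○○
○○○^○○
○○○○○○
○○○○○○
step 1: ○○○○○○
○○○○○○
○○○○○○
○○○●>○
○○○○○○
○○○○○○
step 2: ○○○○○○
○○○○○○
○○○○○○
○○○●●○
○○○○v○
○○○○○○
step 3: ○○○○○○
○○○○○○
○○○○○○
○○○●●○
○○○<●○
○○○○○○
step 4: ○○○○○○
○○○○○○
○○○○○○
○○○^●○
○○○●●○
○○○○○○
step 5: ○○○○○○
○○○○○○
○○○○○○
○○<○●○
○○○●●○
○○○○○○
step 6: ○○○○○○
○○○○○○
○○^○○○
○○●○●○
○○○●●○
○○○○○○
step 7: ○○○○○○
○○○○○○
○○●>○○
○○●○●○
○○○●●○
○○○○○○
step 8: ○○○○○○
○○○○○○
○○●●○○
○○●v●○
○○○●●○
○○○○○○
step 9: ○○○○○○
○○○○○○
○○●●○○
○○<●●○
○○○●●○
○○○○○○
step 10: ○○○○○○
○○○○○○
○○●●○○
○○○●●○
○○v●●○
○○○○○○
step 11: ○○○○○○
○○○○○○
○○●●○○
○○○●●○
○<●●●○
○○○○○○
step 12: ○○○○○○
○○○○○○
○○●●○○
○^○●●○
○●●●●○
○○○○○○
step 13: ○○○○○○
○○○○○○
○○●●○○
○●>●●○
○●●●●○
○○○○○○
step 14: ○○○○○○
○○○○○○
○○●●○○
○●●●●○
○●v●●○
○○○○○○
step 15: ○○○○○○
○○○○○○
○○●●○○
○●●●●○
○●○>●○
○○○○○○
step 16: ○○○○○○
○○○○○○
○○●●○○
○●●^●○
○●○○●○
○○○○○○
step 17: ○○○○○○
○○○○○○
○○●●○○
○●<○●○
○●○○●○
○○○○○○
step 18: ○○○○○○
○○○○○○
○○●●○○
○●○○●○
○●v○●○
○○○○○○
step 19: ○○○○○○
○○○○○○
○○●●○○
○●○○●○
○<●○●○
○○○○○○
step 20: ○○○○○○
○○○○○○
○○●●○○
○●○○●○
○○●○●○
○v○○○○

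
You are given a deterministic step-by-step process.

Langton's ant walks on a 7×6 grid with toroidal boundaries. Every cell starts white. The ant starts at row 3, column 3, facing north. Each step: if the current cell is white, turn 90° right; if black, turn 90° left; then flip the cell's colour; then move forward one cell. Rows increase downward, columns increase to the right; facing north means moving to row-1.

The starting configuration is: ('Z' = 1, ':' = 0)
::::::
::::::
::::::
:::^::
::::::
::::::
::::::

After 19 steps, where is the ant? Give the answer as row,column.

4,1

step 0: ::::::
::::::
::::::
:::^::
::::::
::::::
::::::
step 1: ::::::
::::::
::::::
:::Z>:
::::::
::::::
::::::
step 2: ::::::
::::::
::::::
:::ZZ:
::::v:
::::::
::::::
step 3: ::::::
::::::
::::::
:::ZZ:
:::<Z:
::::::
::::::
step 4: ::::::
::::::
::::::
:::^Z:
:::ZZ:
::::::
::::::
step 5: ::::::
::::::
::::::
::<:Z:
:::ZZ:
::::::
::::::
step 6: ::::::
::::::
::^:::
::Z:Z:
:::ZZ:
::::::
::::::
step 7: ::::::
::::::
::Z>::
::Z:Z:
:::ZZ:
::::::
::::::
step 8: ::::::
::::::
::ZZ::
::ZvZ:
:::ZZ:
::::::
::::::
step 9: ::::::
::::::
::ZZ::
::<ZZ:
:::ZZ:
::::::
::::::
step 10: ::::::
::::::
::ZZ::
:::ZZ:
::vZZ:
::::::
::::::
step 11: ::::::
::::::
::ZZ::
:::ZZ:
:<ZZZ:
::::::
::::::
step 12: ::::::
::::::
::ZZ::
:^:ZZ:
:ZZZZ:
::::::
::::::
step 13: ::::::
::::::
::ZZ::
:Z>ZZ:
:ZZZZ:
::::::
::::::
step 14: ::::::
::::::
::ZZ::
:ZZZZ:
:ZvZZ:
::::::
::::::
step 15: ::::::
::::::
::ZZ::
:ZZZZ:
:Z:>Z:
::::::
::::::
step 16: ::::::
::::::
::ZZ::
:ZZ^Z:
:Z::Z:
::::::
::::::
step 17: ::::::
::::::
::ZZ::
:Z<:Z:
:Z::Z:
::::::
::::::
step 18: ::::::
::::::
::ZZ::
:Z::Z:
:Zv:Z:
::::::
::::::
step 19: ::::::
::::::
::ZZ::
:Z::Z:
:<Z:Z:
::::::
::::::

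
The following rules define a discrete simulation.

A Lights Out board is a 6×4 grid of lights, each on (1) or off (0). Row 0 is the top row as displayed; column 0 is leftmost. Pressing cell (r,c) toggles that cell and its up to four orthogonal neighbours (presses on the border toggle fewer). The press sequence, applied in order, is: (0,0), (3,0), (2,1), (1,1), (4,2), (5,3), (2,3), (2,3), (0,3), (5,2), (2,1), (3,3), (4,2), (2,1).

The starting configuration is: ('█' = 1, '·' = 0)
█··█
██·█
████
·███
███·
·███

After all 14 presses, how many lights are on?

gen 0: █··█
██·█
████
·███
███·
·███
gen 1: ·█·█
·█·█
████
·███
███·
·███
gen 2: ·█·█
·█·█
·███
█·██
·██·
·███
gen 3: ·█·█
···█
█··█
████
·██·
·███
gen 4: ···█
████
██·█
████
·██·
·███
gen 5: ···█
████
██·█
██·█
···█
·█·█
gen 6: ···█
████
██·█
██·█
····
·██·
gen 7: ···█
███·
███·
██··
····
·██·
gen 8: ···█
████
██·█
██·█
····
·██·
gen 9: ··█·
███·
██·█
██·█
····
·██·
gen 10: ··█·
███·
██·█
██·█
··█·
···█
gen 11: ··█·
█·█·
··██
█··█
··█·
···█
gen 12: ··█·
█·█·
··█·
█·█·
··██
···█
gen 13: ··█·
█·█·
··█·
█···
·█··
··██
gen 14: ··█·
███·
██··
██··
·█··
··██

11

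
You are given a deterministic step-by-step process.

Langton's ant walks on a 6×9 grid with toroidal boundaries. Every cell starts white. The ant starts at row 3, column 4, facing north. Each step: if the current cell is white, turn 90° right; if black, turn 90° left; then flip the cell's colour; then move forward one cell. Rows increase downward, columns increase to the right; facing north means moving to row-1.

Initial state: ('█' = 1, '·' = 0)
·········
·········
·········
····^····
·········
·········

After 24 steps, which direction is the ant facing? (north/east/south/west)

south

t=0: ·········
·········
·········
····^····
·········
·········
t=1: ·········
·········
·········
····█>···
·········
·········
t=2: ·········
·········
·········
····██···
·····v···
·········
t=3: ·········
·········
·········
····██···
····<█···
·········
t=4: ·········
·········
·········
····^█···
····██···
·········
t=5: ·········
·········
·········
···<·█···
····██···
·········
t=6: ·········
·········
···^·····
···█·█···
····██···
·········
t=7: ·········
·········
···█>····
···█·█···
····██···
·········
t=8: ·········
·········
···██····
···█v█···
····██···
·········
t=9: ·········
·········
···██····
···<██···
····██···
·········
t=10: ·········
·········
···██····
····██···
···v██···
·········
t=11: ·········
·········
···██····
····██···
··<███···
·········
t=12: ·········
·········
···██····
··^·██···
··████···
·········
t=13: ·········
·········
···██····
··█>██···
··████···
·········
t=14: ·········
·········
···██····
··████···
··█v██···
·········
t=15: ·········
·········
···██····
··████···
··█·>█···
·········
t=16: ·········
·········
···██····
··██^█···
··█··█···
·········
t=17: ·········
·········
···██····
··█<·█···
··█··█···
·········
t=18: ·········
·········
···██····
··█··█···
··█v·█···
·········
t=19: ·········
·········
···██····
··█··█···
··<█·█···
·········
t=20: ·········
·········
···██····
··█··█···
···█·█···
··v······
t=21: ·········
·········
···██····
··█··█···
···█·█···
·<█······
t=22: ·········
·········
···██····
··█··█···
·^·█·█···
·██······
t=23: ·········
·········
···██····
··█··█···
·█>█·█···
·██······
t=24: ·········
·········
···██····
··█··█···
·███·█···
·█v······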